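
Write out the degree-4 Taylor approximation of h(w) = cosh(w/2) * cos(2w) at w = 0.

161*w^4/384 - 15*w^2/8 + 1

Write out both Maclaurin series and multiply, keeping only the needed powers.
h(0) = 1
h′(0) = 0
h′′(0) = -15/4
h′′′(0) = 0
h^(4)(0) = 161/16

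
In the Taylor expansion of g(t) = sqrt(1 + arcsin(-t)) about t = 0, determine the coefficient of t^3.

Plug the Maclaurin series of the inner function into that of the outer and collect terms.
g(0) = 1
g′(0) = -1/2
g′′(0) = -1/4
g′′′(0) = -7/8
Dividing each by k! gives the coefficients c_0, ..., c_3.

-7/48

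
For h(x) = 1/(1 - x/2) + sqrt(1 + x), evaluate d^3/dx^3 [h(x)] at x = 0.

Expand each term separately and add.
The coefficient of x^3 in the expansion is 3/16, so h′′′(0) = 3! * (3/16) = 9/8.

9/8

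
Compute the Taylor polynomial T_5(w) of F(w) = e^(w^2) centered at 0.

Compute the successive derivatives at the expansion point and divide by k!.
[w^0] = 1;  [w^1] = 0;  [w^2] = 1;  [w^3] = 0;  [w^4] = 1/2;  [w^5] = 0.

w^4/2 + w^2 + 1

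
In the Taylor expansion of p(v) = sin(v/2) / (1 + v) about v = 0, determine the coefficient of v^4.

-23/48

Multiply the two series term by term and collect like powers.
p(0) = 0
p′(0) = 1/2
p′′(0) = -1
p′′′(0) = 23/8
p^(4)(0) = -23/2
So c_4 = p^(4)(0)/4! = -23/48.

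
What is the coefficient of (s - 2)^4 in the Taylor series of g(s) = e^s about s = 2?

e^(2)/24

[(s - 2)^0] = e^(2);  [(s - 2)^1] = e^(2);  [(s - 2)^2] = e^(2)/2;  [(s - 2)^3] = e^(2)/6;  [(s - 2)^4] = e^(2)/24.
So c_4 = g^(4)(2)/4! = e^(2)/24.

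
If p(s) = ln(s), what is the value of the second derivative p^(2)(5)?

-1/25

Apply the Taylor formula c_k = f^(k)(a)/k!.
From the series, [(s - 5)^2] p = -1/50; multiply by 2! = 2 to get -1/25.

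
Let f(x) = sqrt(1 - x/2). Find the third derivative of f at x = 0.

-3/64

Compute the successive derivatives at the expansion point and divide by k!.
The coefficient of x^3 in the expansion is -1/128, so f′′′(0) = 3! * (-1/128) = -3/64.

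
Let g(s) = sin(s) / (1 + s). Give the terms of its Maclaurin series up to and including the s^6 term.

Take the Cauchy product of the two expansions.
[s^0] = 0;  [s^1] = 1;  [s^2] = -1;  [s^3] = 5/6;  [s^4] = -5/6;  [s^5] = 101/120;  [s^6] = -101/120.

-101*s^6/120 + 101*s^5/120 - 5*s^4/6 + 5*s^3/6 - s^2 + s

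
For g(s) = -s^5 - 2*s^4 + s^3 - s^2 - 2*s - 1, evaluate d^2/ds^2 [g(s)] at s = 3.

-740

The coefficient of (s - 3)^2 in the expansion is -370, so g′′(3) = 2! * (-370) = -740.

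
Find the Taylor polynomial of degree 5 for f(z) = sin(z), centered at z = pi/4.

Compute the successive derivatives at the expansion point and divide by k!.
f(pi/4) = sqrt(2)/2
f′(pi/4) = sqrt(2)/2
f′′(pi/4) = -sqrt(2)/2
f′′′(pi/4) = -sqrt(2)/2
f^(4)(pi/4) = sqrt(2)/2
f^(5)(pi/4) = sqrt(2)/2

sqrt(2)*(z - pi/4)^5/240 + sqrt(2)*(z - pi/4)^4/48 - sqrt(2)*(z - pi/4)^3/12 - sqrt(2)*(z - pi/4)^2/4 + sqrt(2)*(z - pi/4)/2 + sqrt(2)/2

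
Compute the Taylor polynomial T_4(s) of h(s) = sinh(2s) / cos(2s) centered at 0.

Invert the denominator's series and multiply.
[s^0] = 0;  [s^1] = 2;  [s^2] = 0;  [s^3] = 16/3;  [s^4] = 0.

16*s^3/3 + 2*s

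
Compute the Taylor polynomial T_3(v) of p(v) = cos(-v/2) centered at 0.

1 - v^2/8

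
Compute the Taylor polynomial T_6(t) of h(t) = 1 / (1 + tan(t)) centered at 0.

Write 1/(1+u) = 1 - u + u^2 - u^3 + ... and substitute the series for u.
h(0) = 1
h′(0) = -1
h′′(0) = 2
h′′′(0) = -8
h^(4)(0) = 40
h^(5)(0) = -256
h^(6)(0) = 1952
Then c_k = h^(k)(0)/k! gives each Taylor coefficient.

122*t^6/45 - 32*t^5/15 + 5*t^4/3 - 4*t^3/3 + t^2 - t + 1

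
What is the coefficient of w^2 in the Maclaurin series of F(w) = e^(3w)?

c_2 = F′′(0)/2! = 9/2.

9/2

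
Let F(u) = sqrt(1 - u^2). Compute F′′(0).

-1

Use the known series and substitute for the argument.
From the series, [u^2] F = -1/2; multiply by 2! = 2 to get -1.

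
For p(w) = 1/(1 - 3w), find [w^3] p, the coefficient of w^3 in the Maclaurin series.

Compute the successive derivatives at the expansion point and divide by k!.
p(0) = 1
p′(0) = 3
p′′(0) = 18
p′′′(0) = 162

27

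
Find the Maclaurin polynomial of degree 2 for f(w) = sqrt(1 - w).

f(0) = 1
f′(0) = -1/2
f′′(0) = -1/4

-w^2/8 - w/2 + 1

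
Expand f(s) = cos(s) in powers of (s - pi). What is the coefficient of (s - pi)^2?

1/2

f(pi) = -1
f′(pi) = 0
f′′(pi) = 1
So c_2 = f′′(pi)/2! = 1/2.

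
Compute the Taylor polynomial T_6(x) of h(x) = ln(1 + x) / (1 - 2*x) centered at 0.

259*x^6/10 + 391*x^5/30 + 77*x^4/12 + 10*x^3/3 + 3*x^2/2 + x

Multiply the numerator's expansion by the denominator's geometric series.
h(0) = 0
h′(0) = 1
h′′(0) = 3
h′′′(0) = 20
h^(4)(0) = 154
h^(5)(0) = 1564
h^(6)(0) = 18648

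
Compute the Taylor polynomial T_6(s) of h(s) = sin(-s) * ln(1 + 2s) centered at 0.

-215*s^6/36 + 11*s^5/3 - 7*s^4/3 + 2*s^3 - 2*s^2

Multiply the two series term by term and collect like powers.
h(0) = 0
h′(0) = 0
h′′(0) = -4
h′′′(0) = 12
h^(4)(0) = -56
h^(5)(0) = 440
h^(6)(0) = -4300
Then c_k = h^(k)(0)/k! gives each Taylor coefficient.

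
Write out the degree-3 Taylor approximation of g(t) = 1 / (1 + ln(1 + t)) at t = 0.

-7*t^3/3 + 3*t^2/2 - t + 1

Write 1/(1+u) = 1 - u + u^2 - u^3 + ... and substitute the series for u.
[t^0] = 1;  [t^1] = -1;  [t^2] = 3/2;  [t^3] = -7/3.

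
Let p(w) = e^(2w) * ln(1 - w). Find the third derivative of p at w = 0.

-20

Multiply the two series term by term and collect like powers.
The coefficient of w^3 in the expansion is -10/3, so p′′′(0) = 3! * (-10/3) = -20.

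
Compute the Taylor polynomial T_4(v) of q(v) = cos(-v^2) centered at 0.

1 - v^4/2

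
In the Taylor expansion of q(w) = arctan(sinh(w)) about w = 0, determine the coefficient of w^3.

Substitute the inner expansion into the outer series and collect powers.
q(0) = 0
q′(0) = 1
q′′(0) = 0
q′′′(0) = -1

-1/6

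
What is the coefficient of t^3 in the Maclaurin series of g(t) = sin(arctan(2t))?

-4

Compose series: expand the inner function first, then feed it into the outer expansion.
g(0) = 0
g′(0) = 2
g′′(0) = 0
g′′′(0) = -24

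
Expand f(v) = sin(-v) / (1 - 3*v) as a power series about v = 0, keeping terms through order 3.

Use 1/(1 - r) = Σ r^k on the denominator, then take the Cauchy product.
f(0) = 0
f′(0) = -1
f′′(0) = -6
f′′′(0) = -53
Then c_k = f^(k)(0)/k! gives each Taylor coefficient.

-53*v^3/6 - 3*v^2 - v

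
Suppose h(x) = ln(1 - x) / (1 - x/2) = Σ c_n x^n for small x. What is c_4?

-2/3

Expand each factor separately, then convolve coefficients.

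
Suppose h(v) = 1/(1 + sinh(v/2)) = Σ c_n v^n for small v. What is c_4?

Plug the Maclaurin series of the inner function into that of the outer and collect terms.
h(0) = 1
h′(0) = -1/2
h′′(0) = 1/2
h′′′(0) = -7/8
h^(4)(0) = 2
The Taylor polynomial is Σ h^(k)(0)/k! · v^k.

1/12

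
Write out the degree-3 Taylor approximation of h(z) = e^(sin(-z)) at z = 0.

z^2/2 - z + 1

Substitute the inner expansion into the outer series and collect powers.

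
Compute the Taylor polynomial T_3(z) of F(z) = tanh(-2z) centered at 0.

F(0) = 0
F′(0) = -2
F′′(0) = 0
F′′′(0) = 16

8*z^3/3 - 2*z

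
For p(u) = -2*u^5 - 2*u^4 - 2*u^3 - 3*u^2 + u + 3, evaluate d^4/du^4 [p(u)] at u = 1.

From the series, [(u - 1)^4] p = -12; multiply by 4! = 24 to get -288.

-288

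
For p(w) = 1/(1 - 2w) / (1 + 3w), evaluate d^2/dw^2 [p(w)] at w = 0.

14

Take the Cauchy product of the two expansions.
From the series, [w^2] p = 7; multiply by 2! = 2 to get 14.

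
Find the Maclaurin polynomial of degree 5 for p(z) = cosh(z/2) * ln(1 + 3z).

Take the Cauchy product of the two expansions.
[z^0] = 0;  [z^1] = 3;  [z^2] = -9/2;  [z^3] = 75/8;  [z^4] = -333/16;  [z^5] = 31829/640.

31829*z^5/640 - 333*z^4/16 + 75*z^3/8 - 9*z^2/2 + 3*z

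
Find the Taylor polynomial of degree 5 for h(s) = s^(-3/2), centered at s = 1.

Compute the successive derivatives at the expansion point and divide by k!.
h(1) = 1
h′(1) = -3/2
h′′(1) = 15/4
h′′′(1) = -105/8
h^(4)(1) = 945/16
h^(5)(1) = -10395/32
The Taylor polynomial is Σ h^(k)(1)/k! · (s - 1)^k.

-693*(s - 1)^5/256 + 315*(s - 1)^4/128 - 35*(s - 1)^3/16 + 15*(s - 1)^2/8 - 3*(s - 1)/2 + 1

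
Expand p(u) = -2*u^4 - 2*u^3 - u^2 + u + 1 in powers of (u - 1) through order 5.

-2*(u - 1)^4 - 10*(u - 1)^3 - 19*(u - 1)^2 - 15*(u - 1) - 3

p(1) = -3
p′(1) = -15
p′′(1) = -38
p′′′(1) = -60
p^(4)(1) = -48
p^(5)(1) = 0
Dividing each by k! gives the coefficients c_0, ..., c_5.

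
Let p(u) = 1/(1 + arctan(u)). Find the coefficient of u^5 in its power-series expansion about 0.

Compose series: expand the inner function first, then feed it into the outer expansion.
[u^0] = 1;  [u^1] = -1;  [u^2] = 1;  [u^3] = -2/3;  [u^4] = 1/3;  [u^5] = -1/5.

-1/5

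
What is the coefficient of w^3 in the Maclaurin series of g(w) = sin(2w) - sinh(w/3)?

Expand each term separately and add.
g(0) = 0
g′(0) = 5/3
g′′(0) = 0
g′′′(0) = -217/27
The Taylor polynomial is Σ g^(k)(0)/k! · w^k.

-217/162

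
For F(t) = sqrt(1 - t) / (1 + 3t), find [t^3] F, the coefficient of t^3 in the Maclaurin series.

-499/16

Take the Cauchy product of the two expansions.
F(0) = 1
F′(0) = -7/2
F′′(0) = 83/4
F′′′(0) = -1497/8
Then c_k = F^(k)(0)/k! gives each Taylor coefficient.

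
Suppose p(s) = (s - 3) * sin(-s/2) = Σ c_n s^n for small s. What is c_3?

-1/16

Multiply each power in the prefactor through the base expansion.
[s^0] = 0;  [s^1] = 3/2;  [s^2] = -1/2;  [s^3] = -1/16.
So c_3 = p′′′(0)/3! = -1/16.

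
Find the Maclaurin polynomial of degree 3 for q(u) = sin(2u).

-4*u^3/3 + 2*u

Use the known series and substitute for the argument.
[u^0] = 0;  [u^1] = 2;  [u^2] = 0;  [u^3] = -4/3.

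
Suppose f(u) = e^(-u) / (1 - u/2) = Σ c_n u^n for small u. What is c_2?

1/4

Take the Cauchy product of the two expansions.
[u^0] = 1;  [u^1] = -1/2;  [u^2] = 1/4.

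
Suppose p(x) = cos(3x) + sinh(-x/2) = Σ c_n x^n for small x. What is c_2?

-9/2

Add the two expansions coefficient-wise.
p(0) = 1
p′(0) = -1/2
p′′(0) = -9
So c_2 = p′′(0)/2! = -9/2.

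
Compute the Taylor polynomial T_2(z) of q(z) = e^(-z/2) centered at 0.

z^2/8 - z/2 + 1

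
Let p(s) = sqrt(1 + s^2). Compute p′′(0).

Apply the Taylor formula c_k = f^(k)(a)/k!.
The coefficient of s^2 in the expansion is 1/2, so p′′(0) = 2! * (1/2) = 1.

1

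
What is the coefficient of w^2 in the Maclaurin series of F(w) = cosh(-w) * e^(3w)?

Take the Cauchy product of the two expansions.

5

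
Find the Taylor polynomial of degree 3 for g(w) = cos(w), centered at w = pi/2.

(w - pi/2)^3/6 - (w - pi/2)

Differentiate repeatedly and evaluate at the center.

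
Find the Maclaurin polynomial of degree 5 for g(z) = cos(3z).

Differentiate repeatedly and evaluate at the center.
g(0) = 1
g′(0) = 0
g′′(0) = -9
g′′′(0) = 0
g^(4)(0) = 81
g^(5)(0) = 0
The Taylor polynomial is Σ g^(k)(0)/k! · z^k.

27*z^4/8 - 9*z^2/2 + 1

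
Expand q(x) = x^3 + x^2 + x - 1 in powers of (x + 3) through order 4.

q(-3) = -22
q′(-3) = 22
q′′(-3) = -16
q′′′(-3) = 6
q^(4)(-3) = 0
Dividing each by k! gives the coefficients c_0, ..., c_4.

(x + 3)^3 - 8*(x + 3)^2 + 22*(x + 3) - 22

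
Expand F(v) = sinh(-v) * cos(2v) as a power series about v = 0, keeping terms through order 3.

11*v^3/6 - v

Expand each factor separately, then convolve coefficients.
F(0) = 0
F′(0) = -1
F′′(0) = 0
F′′′(0) = 11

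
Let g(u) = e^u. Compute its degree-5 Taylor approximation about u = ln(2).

(u - ln(2))^5/60 + (u - ln(2))^4/12 + (u - ln(2))^3/3 + (u - ln(2))^2 + 2*(u - ln(2)) + 2

g(ln(2)) = 2
g′(ln(2)) = 2
g′′(ln(2)) = 2
g′′′(ln(2)) = 2
g^(4)(ln(2)) = 2
g^(5)(ln(2)) = 2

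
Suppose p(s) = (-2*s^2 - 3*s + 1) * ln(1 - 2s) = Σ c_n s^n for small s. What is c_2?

Multiply each power in the prefactor through the base expansion.
p(0) = 0
p′(0) = -2
p′′(0) = 8

4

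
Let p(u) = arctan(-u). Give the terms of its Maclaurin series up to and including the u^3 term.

u^3/3 - u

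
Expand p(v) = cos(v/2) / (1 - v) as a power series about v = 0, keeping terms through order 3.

Take the Cauchy product of the two expansions.
p(0) = 1
p′(0) = 1
p′′(0) = 7/4
p′′′(0) = 21/4
Then c_k = p^(k)(0)/k! gives each Taylor coefficient.

7*v^3/8 + 7*v^2/8 + v + 1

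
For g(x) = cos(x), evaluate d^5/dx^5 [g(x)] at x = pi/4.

The coefficient of (x - pi/4)^5 in the expansion is -sqrt(2)/240, so g^(5)(pi/4) = 5! * (-sqrt(2)/240) = -sqrt(2)/2.

-sqrt(2)/2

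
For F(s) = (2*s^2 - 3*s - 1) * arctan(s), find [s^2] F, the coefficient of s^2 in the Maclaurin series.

Distribute the polynomial across the series and collect like powers.
So c_2 = F′′(0)/2! = -3.

-3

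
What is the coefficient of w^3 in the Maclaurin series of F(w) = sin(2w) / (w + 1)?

Use 1/(1 - r) = Σ r^k on the denominator, then take the Cauchy product.
[w^0] = 0;  [w^1] = 2;  [w^2] = -2;  [w^3] = 2/3.

2/3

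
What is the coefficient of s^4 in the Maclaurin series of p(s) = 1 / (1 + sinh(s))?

4/3

Expand as Σ (-1)^k u^k with u equal to the inner function's series.
p(0) = 1
p′(0) = -1
p′′(0) = 2
p′′′(0) = -7
p^(4)(0) = 32
The Taylor polynomial is Σ p^(k)(0)/k! · s^k.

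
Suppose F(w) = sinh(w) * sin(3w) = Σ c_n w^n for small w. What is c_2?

Expand each factor separately, then convolve coefficients.
F(0) = 0
F′(0) = 0
F′′(0) = 6
So c_2 = F′′(0)/2! = 3.

3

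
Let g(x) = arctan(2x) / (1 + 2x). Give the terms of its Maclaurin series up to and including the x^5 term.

Write out both Maclaurin series and multiply, keeping only the needed powers.
g(0) = 0
g′(0) = 2
g′′(0) = -8
g′′′(0) = 32
g^(4)(0) = -256
g^(5)(0) = 3328

416*x^5/15 - 32*x^4/3 + 16*x^3/3 - 4*x^2 + 2*x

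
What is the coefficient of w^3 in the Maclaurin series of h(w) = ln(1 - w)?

h(0) = 0
h′(0) = -1
h′′(0) = -1
h′′′(0) = -2
Then c_k = h^(k)(0)/k! gives each Taylor coefficient.

-1/3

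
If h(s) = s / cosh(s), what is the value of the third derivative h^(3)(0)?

-3

Divide the numerator series by the denominator series (power-series long division).
From the series, [s^3] h = -1/2; multiply by 3! = 6 to get -3.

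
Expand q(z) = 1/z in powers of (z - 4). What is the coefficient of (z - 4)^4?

1/1024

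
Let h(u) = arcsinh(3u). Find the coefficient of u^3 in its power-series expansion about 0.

-9/2

c_3 = h′′′(0)/3! = -9/2.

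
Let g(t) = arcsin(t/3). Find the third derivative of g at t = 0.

Apply the Taylor formula c_k = f^(k)(a)/k!.
The coefficient of t^3 in the expansion is 1/162, so g′′′(0) = 3! * (1/162) = 1/27.

1/27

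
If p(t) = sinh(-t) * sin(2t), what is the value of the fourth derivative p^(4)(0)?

24

Take the Cauchy product of the two expansions.
The coefficient of t^4 in the expansion is 1, so p^(4)(0) = 4! * (1) = 24.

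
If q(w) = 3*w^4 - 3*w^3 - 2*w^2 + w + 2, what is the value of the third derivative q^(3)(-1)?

-90

From the series, [(w + 1)^3] q = -15; multiply by 3! = 6 to get -90.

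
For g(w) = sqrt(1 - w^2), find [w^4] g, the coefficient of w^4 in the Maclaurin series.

g(0) = 1
g′(0) = 0
g′′(0) = -1
g′′′(0) = 0
g^(4)(0) = -3
Dividing each by k! gives the coefficients c_0, ..., c_4.

-1/8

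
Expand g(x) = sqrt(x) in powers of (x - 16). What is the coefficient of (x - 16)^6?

-21/4294967296

Compute the successive derivatives at the expansion point and divide by k!.
g(16) = 4
g′(16) = 1/8
g′′(16) = -1/256
g′′′(16) = 3/8192
g^(4)(16) = -15/262144
g^(5)(16) = 105/8388608
g^(6)(16) = -945/268435456
The Taylor polynomial is Σ g^(k)(16)/k! · (x - 16)^k.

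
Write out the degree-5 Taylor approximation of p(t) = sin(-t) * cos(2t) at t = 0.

Write out both Maclaurin series and multiply, keeping only the needed powers.
p(0) = 0
p′(0) = -1
p′′(0) = 0
p′′′(0) = 13
p^(4)(0) = 0
p^(5)(0) = -121

-121*t^5/120 + 13*t^3/6 - t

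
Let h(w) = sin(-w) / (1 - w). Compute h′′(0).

Expand each factor separately, then convolve coefficients.
The coefficient of w^2 in the expansion is -1, so h′′(0) = 2! * (-1) = -2.

-2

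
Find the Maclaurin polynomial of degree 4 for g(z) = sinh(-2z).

Use the known series and substitute for the argument.

-4*z^3/3 - 2*z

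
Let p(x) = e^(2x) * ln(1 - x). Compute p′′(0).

-5

Expand each factor separately, then convolve coefficients.
From the series, [x^2] p = -5/2; multiply by 2! = 2 to get -5.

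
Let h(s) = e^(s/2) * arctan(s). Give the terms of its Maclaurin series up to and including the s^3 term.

-5*s^3/24 + s^2/2 + s

Write out both Maclaurin series and multiply, keeping only the needed powers.
h(0) = 0
h′(0) = 1
h′′(0) = 1
h′′′(0) = -5/4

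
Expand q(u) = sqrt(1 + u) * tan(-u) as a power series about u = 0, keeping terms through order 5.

-101*u^5/1920 - 11*u^4/48 - 5*u^3/24 - u^2/2 - u

Multiply the two series term by term and collect like powers.
q(0) = 0
q′(0) = -1
q′′(0) = -1
q′′′(0) = -5/4
q^(4)(0) = -11/2
q^(5)(0) = -101/16
Dividing each by k! gives the coefficients c_0, ..., c_5.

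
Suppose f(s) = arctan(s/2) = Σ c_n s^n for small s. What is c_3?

f(0) = 0
f′(0) = 1/2
f′′(0) = 0
f′′′(0) = -1/4
So c_3 = f′′′(0)/3! = -1/24.

-1/24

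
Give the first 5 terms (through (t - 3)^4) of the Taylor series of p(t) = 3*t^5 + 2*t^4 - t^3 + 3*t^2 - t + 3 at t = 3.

p(3) = 891
p′(3) = 1421
p′′(3) = 1824
p′′′(3) = 1758
p^(4)(3) = 1128
The Taylor polynomial is Σ p^(k)(3)/k! · (t - 3)^k.

47*(t - 3)^4 + 293*(t - 3)^3 + 912*(t - 3)^2 + 1421*(t - 3) + 891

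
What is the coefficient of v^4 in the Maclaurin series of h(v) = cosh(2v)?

2/3

h(0) = 1
h′(0) = 0
h′′(0) = 4
h′′′(0) = 0
h^(4)(0) = 16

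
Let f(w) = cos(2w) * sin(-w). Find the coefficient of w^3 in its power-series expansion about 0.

13/6

Write out both Maclaurin series and multiply, keeping only the needed powers.
f(0) = 0
f′(0) = -1
f′′(0) = 0
f′′′(0) = 13
So c_3 = f′′′(0)/3! = 13/6.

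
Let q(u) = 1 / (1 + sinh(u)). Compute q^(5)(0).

Expand as Σ (-1)^k u^k with u equal to the inner function's series.
The coefficient of u^5 in the expansion is -181/120, so q^(5)(0) = 5! * (-181/120) = -181.

-181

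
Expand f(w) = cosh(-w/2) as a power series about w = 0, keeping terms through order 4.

w^4/384 + w^2/8 + 1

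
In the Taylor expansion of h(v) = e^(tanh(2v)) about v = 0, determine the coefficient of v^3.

Let u equal the inner series; expand the outer function in u and truncate.
h(0) = 1
h′(0) = 2
h′′(0) = 4
h′′′(0) = -8
The Taylor polynomial is Σ h^(k)(0)/k! · v^k.

-4/3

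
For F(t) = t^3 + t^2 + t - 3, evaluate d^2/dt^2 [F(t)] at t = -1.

-4

From the series, [(t + 1)^2] F = -2; multiply by 2! = 2 to get -4.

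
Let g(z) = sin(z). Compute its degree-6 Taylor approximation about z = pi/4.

-sqrt(2)*(z - pi/4)^6/1440 + sqrt(2)*(z - pi/4)^5/240 + sqrt(2)*(z - pi/4)^4/48 - sqrt(2)*(z - pi/4)^3/12 - sqrt(2)*(z - pi/4)^2/4 + sqrt(2)*(z - pi/4)/2 + sqrt(2)/2

Use the known series and substitute for the argument.
g(pi/4) = sqrt(2)/2
g′(pi/4) = sqrt(2)/2
g′′(pi/4) = -sqrt(2)/2
g′′′(pi/4) = -sqrt(2)/2
g^(4)(pi/4) = sqrt(2)/2
g^(5)(pi/4) = sqrt(2)/2
g^(6)(pi/4) = -sqrt(2)/2
Then c_k = g^(k)(pi/4)/k! gives each Taylor coefficient.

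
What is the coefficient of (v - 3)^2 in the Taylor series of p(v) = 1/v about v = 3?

[(v - 3)^0] = 1/3;  [(v - 3)^1] = -1/9;  [(v - 3)^2] = 1/27.

1/27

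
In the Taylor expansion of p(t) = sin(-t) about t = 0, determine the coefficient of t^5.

c_5 = p^(5)(0)/5! = -1/120.

-1/120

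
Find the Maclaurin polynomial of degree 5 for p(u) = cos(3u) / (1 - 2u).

11*u^5/4 + 11*u^4/8 - u^3 - u^2/2 + 2*u + 1

Write out both Maclaurin series and multiply, keeping only the needed powers.
p(0) = 1
p′(0) = 2
p′′(0) = -1
p′′′(0) = -6
p^(4)(0) = 33
p^(5)(0) = 330
The Taylor polynomial is Σ p^(k)(0)/k! · u^k.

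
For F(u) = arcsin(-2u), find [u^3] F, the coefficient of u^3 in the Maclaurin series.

Apply the Taylor formula c_k = f^(k)(a)/k!.

-4/3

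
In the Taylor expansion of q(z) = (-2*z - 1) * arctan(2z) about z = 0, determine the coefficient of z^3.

8/3

Multiply each power in the prefactor through the base expansion.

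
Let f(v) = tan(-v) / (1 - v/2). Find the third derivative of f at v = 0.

Expand each factor separately, then convolve coefficients.
From the series, [v^3] f = -7/12; multiply by 3! = 6 to get -7/2.

-7/2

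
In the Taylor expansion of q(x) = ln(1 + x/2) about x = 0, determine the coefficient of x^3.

q(0) = 0
q′(0) = 1/2
q′′(0) = -1/4
q′′′(0) = 1/4
So c_3 = q′′′(0)/3! = 1/24.

1/24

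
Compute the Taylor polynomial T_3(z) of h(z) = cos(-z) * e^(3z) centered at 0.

3*z^3 + 4*z^2 + 3*z + 1

Take the Cauchy product of the two expansions.
h(0) = 1
h′(0) = 3
h′′(0) = 8
h′′′(0) = 18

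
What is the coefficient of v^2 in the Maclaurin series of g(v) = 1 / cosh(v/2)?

Divide the numerator series by the denominator series (power-series long division).
[v^0] = 1;  [v^1] = 0;  [v^2] = -1/8.

-1/8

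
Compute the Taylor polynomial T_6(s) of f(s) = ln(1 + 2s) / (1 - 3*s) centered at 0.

Multiply the numerator's expansion by the denominator's geometric series.
[s^0] = 0;  [s^1] = 2;  [s^2] = 4;  [s^3] = 44/3;  [s^4] = 40;  [s^5] = 632/5;  [s^6] = 5528/15.

5528*s^6/15 + 632*s^5/5 + 40*s^4 + 44*s^3/3 + 4*s^2 + 2*s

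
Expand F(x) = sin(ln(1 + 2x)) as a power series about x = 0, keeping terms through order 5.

Compose series: expand the inner function first, then feed it into the outer expansion.
F(0) = 0
F′(0) = 2
F′′(0) = -4
F′′′(0) = 8
F^(4)(0) = 0
F^(5)(0) = -320

-8*x^5/3 + 4*x^3/3 - 2*x^2 + 2*x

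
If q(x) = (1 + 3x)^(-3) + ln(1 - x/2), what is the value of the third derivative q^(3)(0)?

Combine the two series term by term.
From the series, [x^3] q = -6481/24; multiply by 3! = 6 to get -6481/4.

-6481/4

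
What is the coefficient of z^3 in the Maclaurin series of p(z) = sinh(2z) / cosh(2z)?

-8/3

Write the quotient as an unknown series and match coefficients against numerator = denominator · series.
[z^0] = 0;  [z^1] = 2;  [z^2] = 0;  [z^3] = -8/3.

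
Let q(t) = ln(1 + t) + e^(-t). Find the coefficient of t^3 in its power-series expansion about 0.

1/6

Combine the two series term by term.
[t^0] = 1;  [t^1] = 0;  [t^2] = 0;  [t^3] = 1/6.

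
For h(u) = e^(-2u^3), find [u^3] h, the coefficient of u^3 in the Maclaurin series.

-2

h(0) = 1
h′(0) = 0
h′′(0) = 0
h′′′(0) = -12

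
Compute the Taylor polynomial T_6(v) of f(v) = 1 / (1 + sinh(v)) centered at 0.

77*v^6/45 - 181*v^5/120 + 4*v^4/3 - 7*v^3/6 + v^2 - v + 1

Expand as Σ (-1)^k u^k with u equal to the inner function's series.
[v^0] = 1;  [v^1] = -1;  [v^2] = 1;  [v^3] = -7/6;  [v^4] = 4/3;  [v^5] = -181/120;  [v^6] = 77/45.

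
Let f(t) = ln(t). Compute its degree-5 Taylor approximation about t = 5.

(t - 5)^5/15625 - (t - 5)^4/2500 + (t - 5)^3/375 - (t - 5)^2/50 + (t - 5)/5 + ln(5)

[(t - 5)^0] = ln(5);  [(t - 5)^1] = 1/5;  [(t - 5)^2] = -1/50;  [(t - 5)^3] = 1/375;  [(t - 5)^4] = -1/2500;  [(t - 5)^5] = 1/15625.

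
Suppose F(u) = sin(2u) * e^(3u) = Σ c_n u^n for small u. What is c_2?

6

Write out both Maclaurin series and multiply, keeping only the needed powers.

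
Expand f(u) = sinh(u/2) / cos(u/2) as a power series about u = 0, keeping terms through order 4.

u^3/12 + u/2

Write the quotient as an unknown series and match coefficients against numerator = denominator · series.
f(0) = 0
f′(0) = 1/2
f′′(0) = 0
f′′′(0) = 1/2
f^(4)(0) = 0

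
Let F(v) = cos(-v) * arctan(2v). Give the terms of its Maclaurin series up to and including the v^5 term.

Write out both Maclaurin series and multiply, keeping only the needed powers.
F(0) = 0
F′(0) = 2
F′′(0) = 0
F′′′(0) = -22
F^(4)(0) = 0
F^(5)(0) = 938

469*v^5/60 - 11*v^3/3 + 2*v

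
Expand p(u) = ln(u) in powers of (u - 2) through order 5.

(u - 2)^5/160 - (u - 2)^4/64 + (u - 2)^3/24 - (u - 2)^2/8 + (u - 2)/2 + ln(2)

[(u - 2)^0] = ln(2);  [(u - 2)^1] = 1/2;  [(u - 2)^2] = -1/8;  [(u - 2)^3] = 1/24;  [(u - 2)^4] = -1/64;  [(u - 2)^5] = 1/160.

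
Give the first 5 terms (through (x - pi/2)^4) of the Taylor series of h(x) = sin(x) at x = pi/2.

(x - pi/2)^4/24 - (x - pi/2)^2/2 + 1

h(pi/2) = 1
h′(pi/2) = 0
h′′(pi/2) = -1
h′′′(pi/2) = 0
h^(4)(pi/2) = 1
Then c_k = h^(k)(pi/2)/k! gives each Taylor coefficient.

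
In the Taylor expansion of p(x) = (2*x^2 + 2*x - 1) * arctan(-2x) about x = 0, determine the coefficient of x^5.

176/15

Distribute the polynomial across the series and collect like powers.
p(0) = 0
p′(0) = 2
p′′(0) = -8
p′′′(0) = -40
p^(4)(0) = 128
p^(5)(0) = 1408
So c_5 = p^(5)(0)/5! = 176/15.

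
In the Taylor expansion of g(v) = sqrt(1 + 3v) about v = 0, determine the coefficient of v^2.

-9/8

g(0) = 1
g′(0) = 3/2
g′′(0) = -9/4
Dividing each by k! gives the coefficients c_0, ..., c_2.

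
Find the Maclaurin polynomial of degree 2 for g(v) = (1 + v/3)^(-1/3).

[v^0] = 1;  [v^1] = -1/9;  [v^2] = 2/81.

2*v^2/81 - v/9 + 1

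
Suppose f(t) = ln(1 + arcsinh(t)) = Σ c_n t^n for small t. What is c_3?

1/6

Let u equal the inner series; expand the outer function in u and truncate.
[t^0] = 0;  [t^1] = 1;  [t^2] = -1/2;  [t^3] = 1/6.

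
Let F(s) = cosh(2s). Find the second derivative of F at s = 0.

Apply the Taylor formula c_k = f^(k)(a)/k!.
The coefficient of s^2 in the expansion is 2, so F′′(0) = 2! * (2) = 4.

4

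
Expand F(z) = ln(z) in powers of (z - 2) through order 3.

(z - 2)^3/24 - (z - 2)^2/8 + (z - 2)/2 + ln(2)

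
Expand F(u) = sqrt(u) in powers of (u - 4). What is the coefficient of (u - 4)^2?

-1/64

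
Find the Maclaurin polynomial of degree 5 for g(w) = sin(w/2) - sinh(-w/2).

Combine the two series term by term.

w^5/1920 + w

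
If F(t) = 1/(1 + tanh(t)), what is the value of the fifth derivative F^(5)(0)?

-16

Plug the Maclaurin series of the inner function into that of the outer and collect terms.
The coefficient of t^5 in the expansion is -2/15, so F^(5)(0) = 5! * (-2/15) = -16.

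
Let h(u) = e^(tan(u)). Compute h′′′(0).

Let u equal the inner series; expand the outer function in u and truncate.
The coefficient of u^3 in the expansion is 1/2, so h′′′(0) = 3! * (1/2) = 3.

3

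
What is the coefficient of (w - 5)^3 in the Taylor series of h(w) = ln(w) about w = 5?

1/375

Use the known series and substitute for the argument.
h(5) = ln(5)
h′(5) = 1/5
h′′(5) = -1/25
h′′′(5) = 2/125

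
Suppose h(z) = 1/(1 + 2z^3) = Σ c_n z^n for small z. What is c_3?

-2

[z^0] = 1;  [z^1] = 0;  [z^2] = 0;  [z^3] = -2.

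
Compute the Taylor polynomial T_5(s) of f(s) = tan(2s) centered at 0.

f(0) = 0
f′(0) = 2
f′′(0) = 0
f′′′(0) = 16
f^(4)(0) = 0
f^(5)(0) = 512

64*s^5/15 + 8*s^3/3 + 2*s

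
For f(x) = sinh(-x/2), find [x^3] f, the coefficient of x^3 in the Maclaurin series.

f(0) = 0
f′(0) = -1/2
f′′(0) = 0
f′′′(0) = -1/8
Then c_k = f^(k)(0)/k! gives each Taylor coefficient.

-1/48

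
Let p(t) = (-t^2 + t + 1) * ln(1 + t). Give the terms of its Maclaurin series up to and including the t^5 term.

Multiply each power in the prefactor through the base expansion.
[t^0] = 0;  [t^1] = 1;  [t^2] = 1/2;  [t^3] = -7/6;  [t^4] = 7/12;  [t^5] = -23/60.

-23*t^5/60 + 7*t^4/12 - 7*t^3/6 + t^2/2 + t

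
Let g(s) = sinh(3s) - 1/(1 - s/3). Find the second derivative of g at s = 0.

Expand each term separately and add.
The coefficient of s^2 in the expansion is -1/9, so g′′(0) = 2! * (-1/9) = -2/9.

-2/9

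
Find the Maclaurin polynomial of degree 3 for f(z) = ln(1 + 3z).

Use the known series and substitute for the argument.
f(0) = 0
f′(0) = 3
f′′(0) = -9
f′′′(0) = 54
Dividing each by k! gives the coefficients c_0, ..., c_3.

9*z^3 - 9*z^2/2 + 3*z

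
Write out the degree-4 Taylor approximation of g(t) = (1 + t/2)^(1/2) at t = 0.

-5*t^4/2048 + t^3/128 - t^2/32 + t/4 + 1

Compute the successive derivatives at the expansion point and divide by k!.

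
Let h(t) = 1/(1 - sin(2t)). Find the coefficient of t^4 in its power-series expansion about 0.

32/3

Plug the Maclaurin series of the inner function into that of the outer and collect terms.
h(0) = 1
h′(0) = 2
h′′(0) = 8
h′′′(0) = 40
h^(4)(0) = 256
So c_4 = h^(4)(0)/4! = 32/3.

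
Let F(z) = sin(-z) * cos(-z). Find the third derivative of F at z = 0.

Multiply the two series term by term and collect like powers.
From the series, [z^3] F = 2/3; multiply by 3! = 6 to get 4.

4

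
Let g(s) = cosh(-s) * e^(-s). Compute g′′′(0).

Write out both Maclaurin series and multiply, keeping only the needed powers.
From the series, [s^3] g = -2/3; multiply by 3! = 6 to get -4.

-4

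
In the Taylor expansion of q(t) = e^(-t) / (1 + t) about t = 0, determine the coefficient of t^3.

-8/3

Expand each factor separately, then convolve coefficients.
q(0) = 1
q′(0) = -2
q′′(0) = 5
q′′′(0) = -16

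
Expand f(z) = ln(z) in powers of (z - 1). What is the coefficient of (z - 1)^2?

-1/2

f(1) = 0
f′(1) = 1
f′′(1) = -1
The Taylor polynomial is Σ f^(k)(1)/k! · (z - 1)^k.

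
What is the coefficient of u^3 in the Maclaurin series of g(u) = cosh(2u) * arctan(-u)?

Multiply the two series term by term and collect like powers.
g(0) = 0
g′(0) = -1
g′′(0) = 0
g′′′(0) = -10
The Taylor polynomial is Σ g^(k)(0)/k! · u^k.

-5/3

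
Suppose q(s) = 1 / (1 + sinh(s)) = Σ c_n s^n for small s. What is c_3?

Expand as Σ (-1)^k u^k with u equal to the inner function's series.
q(0) = 1
q′(0) = -1
q′′(0) = 2
q′′′(0) = -7
The Taylor polynomial is Σ q^(k)(0)/k! · s^k.

-7/6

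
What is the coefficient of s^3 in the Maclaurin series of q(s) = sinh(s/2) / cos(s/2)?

Write the quotient as an unknown series and match coefficients against numerator = denominator · series.
q(0) = 0
q′(0) = 1/2
q′′(0) = 0
q′′′(0) = 1/2
So c_3 = q′′′(0)/3! = 1/12.

1/12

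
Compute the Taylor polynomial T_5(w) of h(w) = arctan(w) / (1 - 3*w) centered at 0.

391*w^5/5 + 26*w^4 + 26*w^3/3 + 3*w^2 + w

Multiply the numerator's expansion by the denominator's geometric series.
[w^0] = 0;  [w^1] = 1;  [w^2] = 3;  [w^3] = 26/3;  [w^4] = 26;  [w^5] = 391/5.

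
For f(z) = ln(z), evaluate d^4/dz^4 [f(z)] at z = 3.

Differentiate repeatedly and evaluate at the center.
From the series, [(z - 3)^4] f = -1/324; multiply by 4! = 24 to get -2/27.

-2/27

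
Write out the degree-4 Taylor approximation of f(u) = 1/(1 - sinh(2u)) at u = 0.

Compose series: expand the inner function first, then feed it into the outer expansion.
f(0) = 1
f′(0) = 2
f′′(0) = 8
f′′′(0) = 56
f^(4)(0) = 512
The Taylor polynomial is Σ f^(k)(0)/k! · u^k.

64*u^4/3 + 28*u^3/3 + 4*u^2 + 2*u + 1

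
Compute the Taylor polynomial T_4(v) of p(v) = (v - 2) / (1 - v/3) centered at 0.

Multiply each power in the prefactor through the base expansion.
[v^0] = -2;  [v^1] = 1/3;  [v^2] = 1/9;  [v^3] = 1/27;  [v^4] = 1/81.

v^4/81 + v^3/27 + v^2/9 + v/3 - 2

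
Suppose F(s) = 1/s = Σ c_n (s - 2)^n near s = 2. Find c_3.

Differentiate repeatedly and evaluate at the center.
F(2) = 1/2
F′(2) = -1/4
F′′(2) = 1/4
F′′′(2) = -3/8
Then c_k = F^(k)(2)/k! gives each Taylor coefficient.

-1/16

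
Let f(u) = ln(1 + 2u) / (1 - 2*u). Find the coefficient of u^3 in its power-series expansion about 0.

20/3

Multiply the numerator's expansion by the denominator's geometric series.
So c_3 = f′′′(0)/3! = 20/3.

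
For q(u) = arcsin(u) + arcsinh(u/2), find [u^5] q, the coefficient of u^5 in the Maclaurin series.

99/1280

Add the two expansions coefficient-wise.
So c_5 = q^(5)(0)/5! = 99/1280.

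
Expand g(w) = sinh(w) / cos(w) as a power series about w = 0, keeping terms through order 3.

2*w^3/3 + w

Invert the denominator's series and multiply.
[w^0] = 0;  [w^1] = 1;  [w^2] = 0;  [w^3] = 2/3.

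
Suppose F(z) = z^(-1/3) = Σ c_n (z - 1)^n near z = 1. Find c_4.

[(z - 1)^0] = 1;  [(z - 1)^1] = -1/3;  [(z - 1)^2] = 2/9;  [(z - 1)^3] = -14/81;  [(z - 1)^4] = 35/243.
So c_4 = F^(4)(1)/4! = 35/243.

35/243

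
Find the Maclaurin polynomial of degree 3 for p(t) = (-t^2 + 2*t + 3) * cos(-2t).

-4*t^3 - 7*t^2 + 2*t + 3

Multiply each power in the prefactor through the base expansion.
p(0) = 3
p′(0) = 2
p′′(0) = -14
p′′′(0) = -24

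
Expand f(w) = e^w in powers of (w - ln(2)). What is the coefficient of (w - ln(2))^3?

Compute the successive derivatives at the expansion point and divide by k!.
[(w - ln(2))^0] = 2;  [(w - ln(2))^1] = 2;  [(w - ln(2))^2] = 1;  [(w - ln(2))^3] = 1/3.
So c_3 = f′′′(ln(2))/3! = 1/3.

1/3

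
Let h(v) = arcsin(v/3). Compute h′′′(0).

1/27

From the series, [v^3] h = 1/162; multiply by 3! = 6 to get 1/27.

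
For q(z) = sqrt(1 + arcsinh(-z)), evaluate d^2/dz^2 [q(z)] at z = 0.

Compose series: expand the inner function first, then feed it into the outer expansion.
The coefficient of z^2 in the expansion is -1/8, so q′′(0) = 2! * (-1/8) = -1/4.

-1/4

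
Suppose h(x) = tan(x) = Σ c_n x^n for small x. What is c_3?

h(0) = 0
h′(0) = 1
h′′(0) = 0
h′′′(0) = 2

1/3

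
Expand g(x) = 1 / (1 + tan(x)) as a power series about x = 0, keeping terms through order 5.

Write 1/(1+u) = 1 - u + u^2 - u^3 + ... and substitute the series for u.
g(0) = 1
g′(0) = -1
g′′(0) = 2
g′′′(0) = -8
g^(4)(0) = 40
g^(5)(0) = -256
Then c_k = g^(k)(0)/k! gives each Taylor coefficient.

-32*x^5/15 + 5*x^4/3 - 4*x^3/3 + x^2 - x + 1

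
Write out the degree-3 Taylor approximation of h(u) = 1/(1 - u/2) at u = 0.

Differentiate repeatedly and evaluate at the center.
[u^0] = 1;  [u^1] = 1/2;  [u^2] = 1/4;  [u^3] = 1/8.

u^3/8 + u^2/4 + u/2 + 1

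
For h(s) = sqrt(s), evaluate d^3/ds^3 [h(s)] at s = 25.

3/25000

The coefficient of (s - 25)^3 in the expansion is 1/50000, so h′′′(25) = 3! * (1/50000) = 3/25000.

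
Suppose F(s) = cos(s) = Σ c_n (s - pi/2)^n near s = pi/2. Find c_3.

Apply the Taylor formula c_k = f^(k)(a)/k!.
F(pi/2) = 0
F′(pi/2) = -1
F′′(pi/2) = 0
F′′′(pi/2) = 1
So c_3 = F′′′(pi/2)/3! = 1/6.

1/6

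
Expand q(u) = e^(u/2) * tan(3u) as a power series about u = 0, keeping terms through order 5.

Take the Cauchy product of the two expansions.

21461*u^5/640 + 73*u^4/16 + 75*u^3/8 + 3*u^2/2 + 3*u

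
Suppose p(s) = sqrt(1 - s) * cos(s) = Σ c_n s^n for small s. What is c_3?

3/16

Take the Cauchy product of the two expansions.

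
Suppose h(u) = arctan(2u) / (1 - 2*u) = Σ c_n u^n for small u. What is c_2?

4

Expand 1/(denominator) as a geometric series and multiply by the numerator's series.
h(0) = 0
h′(0) = 2
h′′(0) = 8
So c_2 = h′′(0)/2! = 4.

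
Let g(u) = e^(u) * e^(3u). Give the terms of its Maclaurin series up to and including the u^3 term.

32*u^3/3 + 8*u^2 + 4*u + 1

Multiply the two series term by term and collect like powers.
g(0) = 1
g′(0) = 4
g′′(0) = 16
g′′′(0) = 64
Dividing each by k! gives the coefficients c_0, ..., c_3.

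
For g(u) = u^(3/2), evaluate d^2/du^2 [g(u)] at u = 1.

3/4

Apply the Taylor formula c_k = f^(k)(a)/k!.
From the series, [(u - 1)^2] g = 3/8; multiply by 2! = 2 to get 3/4.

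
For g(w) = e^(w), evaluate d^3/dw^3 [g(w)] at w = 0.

From the series, [w^3] g = 1/6; multiply by 3! = 6 to get 1.

1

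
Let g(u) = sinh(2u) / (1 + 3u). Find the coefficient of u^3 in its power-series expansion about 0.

Expand each factor separately, then convolve coefficients.
g(0) = 0
g′(0) = 2
g′′(0) = -12
g′′′(0) = 116
Dividing each by k! gives the coefficients c_0, ..., c_3.

58/3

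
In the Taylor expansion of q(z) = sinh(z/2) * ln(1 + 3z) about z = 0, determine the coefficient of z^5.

Take the Cauchy product of the two expansions.
q(0) = 0
q′(0) = 0
q′′(0) = 3
q′′′(0) = -27/2
q^(4)(0) = 219/2
q^(5)(0) = -4905/4

-327/32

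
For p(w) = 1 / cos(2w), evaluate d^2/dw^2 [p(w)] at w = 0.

4

Invert the denominator's series and multiply.
The coefficient of w^2 in the expansion is 2, so p′′(0) = 2! * (2) = 4.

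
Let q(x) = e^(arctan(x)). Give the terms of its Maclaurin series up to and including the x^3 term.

-x^3/6 + x^2/2 + x + 1

Compose series: expand the inner function first, then feed it into the outer expansion.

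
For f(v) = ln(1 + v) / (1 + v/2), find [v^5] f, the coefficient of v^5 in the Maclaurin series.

Expand each factor separately, then convolve coefficients.
f(0) = 0
f′(0) = 1
f′′(0) = -2
f′′′(0) = 5
f^(4)(0) = -16
f^(5)(0) = 64

8/15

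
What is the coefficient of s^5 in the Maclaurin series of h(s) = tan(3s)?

162/5

h(0) = 0
h′(0) = 3
h′′(0) = 0
h′′′(0) = 54
h^(4)(0) = 0
h^(5)(0) = 3888
So c_5 = h^(5)(0)/5! = 162/5.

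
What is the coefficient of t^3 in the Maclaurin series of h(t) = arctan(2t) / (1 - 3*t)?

46/3

Multiply the numerator's expansion by the denominator's geometric series.
h(0) = 0
h′(0) = 2
h′′(0) = 12
h′′′(0) = 92
Dividing each by k! gives the coefficients c_0, ..., c_3.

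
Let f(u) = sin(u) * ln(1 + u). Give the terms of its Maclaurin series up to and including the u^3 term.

Write out both Maclaurin series and multiply, keeping only the needed powers.
f(0) = 0
f′(0) = 0
f′′(0) = 2
f′′′(0) = -3

-u^3/2 + u^2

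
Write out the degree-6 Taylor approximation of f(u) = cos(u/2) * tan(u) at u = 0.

181*u^5/1920 + 5*u^3/24 + u

Multiply the two series term by term and collect like powers.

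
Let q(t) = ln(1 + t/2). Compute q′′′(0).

The coefficient of t^3 in the expansion is 1/24, so q′′′(0) = 3! * (1/24) = 1/4.

1/4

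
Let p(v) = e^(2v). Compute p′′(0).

The coefficient of v^2 in the expansion is 2, so p′′(0) = 2! * (2) = 4.

4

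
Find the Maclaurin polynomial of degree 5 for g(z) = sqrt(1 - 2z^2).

[z^0] = 1;  [z^1] = 0;  [z^2] = -1;  [z^3] = 0;  [z^4] = -1/2;  [z^5] = 0.

-z^4/2 - z^2 + 1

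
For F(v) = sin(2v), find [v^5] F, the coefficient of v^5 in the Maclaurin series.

Use the known series and substitute for the argument.
[v^0] = 0;  [v^1] = 2;  [v^2] = 0;  [v^3] = -4/3;  [v^4] = 0;  [v^5] = 4/15.
So c_5 = F^(5)(0)/5! = 4/15.

4/15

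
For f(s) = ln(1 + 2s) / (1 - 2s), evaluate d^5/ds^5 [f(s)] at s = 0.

3008

Expand each factor separately, then convolve coefficients.
From the series, [s^5] f = 376/15; multiply by 5! = 120 to get 3008.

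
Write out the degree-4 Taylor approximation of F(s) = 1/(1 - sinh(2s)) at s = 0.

64*s^4/3 + 28*s^3/3 + 4*s^2 + 2*s + 1

Plug the Maclaurin series of the inner function into that of the outer and collect terms.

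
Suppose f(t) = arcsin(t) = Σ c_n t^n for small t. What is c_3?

Apply the Taylor formula c_k = f^(k)(a)/k!.
f(0) = 0
f′(0) = 1
f′′(0) = 0
f′′′(0) = 1
So c_3 = f′′′(0)/3! = 1/6.

1/6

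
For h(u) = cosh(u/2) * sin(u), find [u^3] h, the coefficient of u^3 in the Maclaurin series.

Expand each factor separately, then convolve coefficients.
So c_3 = h′′′(0)/3! = -1/24.

-1/24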